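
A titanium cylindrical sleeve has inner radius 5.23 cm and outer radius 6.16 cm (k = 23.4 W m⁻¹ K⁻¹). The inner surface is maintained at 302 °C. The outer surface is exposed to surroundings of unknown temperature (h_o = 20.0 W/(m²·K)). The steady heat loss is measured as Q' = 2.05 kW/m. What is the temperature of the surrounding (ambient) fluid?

T_out = 34.9 °C

Sum the resistances:
  R'_titanium = ln(0.0616/0.0523)/(2πk) = 0.1637/(2π·23.4) = 0.001113 m·K/W
  R'_conv,out = 1/(2πr h) = 1/(2π·0.0616·20.0) = 0.1292 m·K/W
ΣR = 0.1303 m·K/W
ΔT = Q'·ΣR = 2050 × 0.1303 = 267.1 K
Heat flows outward, so T_out = T_in − ΔT = 302 − 267.1 = 34.9 °C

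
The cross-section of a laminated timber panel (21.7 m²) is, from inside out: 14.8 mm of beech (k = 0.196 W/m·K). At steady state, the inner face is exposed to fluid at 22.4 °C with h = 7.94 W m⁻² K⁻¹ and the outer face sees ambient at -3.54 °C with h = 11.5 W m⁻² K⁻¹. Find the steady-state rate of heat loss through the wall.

Series thermal resistances, inner to outer:
  R_conv,in = 1/(hA) = 1/(7.94·21.7) = 0.005804 K/W
  R_beech = L/(kA) = 0.0148/(0.196·21.7) = 0.003480 K/W
  R_conv,out = 1/(hA) = 1/(11.5·21.7) = 0.004007 K/W
ΣR = 0.005804 + 0.003480 + 0.004007 = 0.01329 K/W
Q = ΔT/ΣR = (22.4 °C − -3.54 °C)/0.01329 = 1950 W

Q = 1950 W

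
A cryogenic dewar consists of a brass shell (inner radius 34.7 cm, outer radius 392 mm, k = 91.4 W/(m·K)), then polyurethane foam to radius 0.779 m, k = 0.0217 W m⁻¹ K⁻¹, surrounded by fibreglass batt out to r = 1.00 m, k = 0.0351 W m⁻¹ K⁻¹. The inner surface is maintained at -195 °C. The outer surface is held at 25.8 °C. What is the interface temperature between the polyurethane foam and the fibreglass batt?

T = -1.0 °C

Resistance network (inner→outer):
  R_brass = (1/0.347 − 1/0.392)/(4πk) = 0.3308/(4π·91.4) = 2.880×10^-4 K/W
  R_polyurethane foam = (1/0.392 − 1/0.779)/(4πk) = 1.267/(4π·0.0217) = 4.647 K/W
  R_fibreglass batt = (1/0.779 − 1/1.00)/(4πk) = 0.2837/(4π·0.0351) = 0.6432 K/W
ΣR = 2.880×10^-4 + 4.647 + 0.6432 = 5.290 K/W
Q = ΔT/ΣR = (-195 °C − 25.8 °C)/5.290 = -41.74 W
From the inner boundary to the polyurethane foam/fibreglass batt interface, ΣR_partial = 4.647 K/W.
T_interface = T_in − Q·ΣR_partial = -195 °C − (-41.74)(4.647) = -1.0 °C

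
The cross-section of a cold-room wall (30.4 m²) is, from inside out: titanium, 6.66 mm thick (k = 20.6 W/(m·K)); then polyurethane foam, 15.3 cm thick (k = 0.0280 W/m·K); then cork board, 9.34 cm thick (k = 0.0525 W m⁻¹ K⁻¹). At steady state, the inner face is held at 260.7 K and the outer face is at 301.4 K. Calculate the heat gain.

Q = 171 W

Resistance network (inner→outer):
  R_titanium = L/(kA) = 0.00666/(20.6·30.4) = 1.063×10^-5 K/W
  R_polyurethane foam = L/(kA) = 0.153/(0.0280·30.4) = 0.1797 K/W
  R_cork board = L/(kA) = 0.0934/(0.0525·30.4) = 0.05852 K/W
ΣR = 1.063×10^-5 + 0.1797 + 0.05852 = 0.2382 K/W
Q = ΔT/ΣR = (260.7 K − 301.4 K)/0.2382 = -171 W
(Negative Q ⇒ heat flows inward; heat gain = 171 W.)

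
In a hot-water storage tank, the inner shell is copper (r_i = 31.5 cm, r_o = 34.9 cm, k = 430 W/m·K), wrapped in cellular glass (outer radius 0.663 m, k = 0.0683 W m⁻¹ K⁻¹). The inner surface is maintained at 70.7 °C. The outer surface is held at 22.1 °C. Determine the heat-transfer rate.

Q = 30.7 W

Series thermal resistances, inner to outer:
  R_copper = (1/0.315 − 1/0.349)/(4πk) = 0.3093/(4π·430) = 5.724×10^-5 K/W
  R_cellular glass = (1/0.349 − 1/0.663)/(4πk) = 1.357/(4π·0.0683) = 1.581 K/W
ΣR = 5.724×10^-5 + 1.581 = 1.581 K/W
Q = ΔT/ΣR = (70.7 °C − 22.1 °C)/1.581 = 30.7 W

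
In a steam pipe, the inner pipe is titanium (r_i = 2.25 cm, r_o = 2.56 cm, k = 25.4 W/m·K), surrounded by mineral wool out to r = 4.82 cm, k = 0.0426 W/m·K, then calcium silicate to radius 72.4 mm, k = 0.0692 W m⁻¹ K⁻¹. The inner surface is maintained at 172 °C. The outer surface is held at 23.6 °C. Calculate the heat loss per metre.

Resistance network (inner→outer):
  R'_titanium = ln(0.0256/0.0225)/(2πk) = 0.1291/(2π·25.4) = 8.088×10^-4 m·K/W
  R'_mineral wool = ln(0.0482/0.0256)/(2πk) = 0.6328/(2π·0.0426) = 2.364 m·K/W
  R'_calcium silicate = ln(0.0724/0.0482)/(2πk) = 0.4068/(2π·0.0692) = 0.9357 m·K/W
ΣR = 8.088×10^-4 + 2.364 + 0.9357 = 3.301 m·K/W
Q' = ΔT/ΣR = (172 °C − 23.6 °C)/3.301 = 45.0 W/m

Q' = 45.0 W/m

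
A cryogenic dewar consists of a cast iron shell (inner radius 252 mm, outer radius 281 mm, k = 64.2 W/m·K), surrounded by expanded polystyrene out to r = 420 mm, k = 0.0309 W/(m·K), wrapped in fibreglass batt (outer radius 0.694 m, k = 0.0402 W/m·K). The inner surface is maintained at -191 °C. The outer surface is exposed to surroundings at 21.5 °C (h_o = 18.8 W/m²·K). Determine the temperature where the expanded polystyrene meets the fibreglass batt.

Series thermal resistances, inner to outer:
  R_cast iron = (1/0.252 − 1/0.281)/(4πk) = 0.4095/(4π·64.2) = 5.076×10^-4 K/W
  R_expanded polystyrene = (1/0.281 − 1/0.420)/(4πk) = 1.178/(4π·0.0309) = 3.033 K/W
  R_fibreglass batt = (1/0.420 − 1/0.694)/(4πk) = 0.9400/(4π·0.0402) = 1.861 K/W
  R_conv,out = 1/(4πr²h) = 1/(4π·0.694²·18.8) = 0.008788 K/W
ΣR = 5.076×10^-4 + 3.033 + 1.861 + 0.008788 = 4.903 K/W
Q = ΔT/ΣR = (-191 °C − 21.5 °C)/4.903 = -43.34 W
From the inner boundary to the expanded polystyrene/fibreglass batt interface, ΣR_partial = 3.034 K/W.
T_interface = T_in − Q·ΣR_partial = -191 °C − (-43.34)(3.034) = -59.5 °C

T = -59.5 °C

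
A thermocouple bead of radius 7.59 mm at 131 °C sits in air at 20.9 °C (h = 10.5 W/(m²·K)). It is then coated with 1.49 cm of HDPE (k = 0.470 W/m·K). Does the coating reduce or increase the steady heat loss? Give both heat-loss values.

Critical radius for a sphere: r_cr = 2k/h = 0.0895 m = 8.95 cm.
Outer radius after coating: r₂ = 0.00759 + 0.0149 = 0.02249 m.
Since r₁ < r_cr and r₂ ≤ r_cr, the coating moves toward the maximum at r_cr — heat loss rises.
Bare: R = 1/(4πr₁²h) = 131.6 K/W; Q = 110.1/131.6 = 0.837 W.
Coated: R = R_cond + R_conv = 29.76 K/W; Q = 110.1/29.76 = 3.70 W.

increases: 0.837 → 3.70 W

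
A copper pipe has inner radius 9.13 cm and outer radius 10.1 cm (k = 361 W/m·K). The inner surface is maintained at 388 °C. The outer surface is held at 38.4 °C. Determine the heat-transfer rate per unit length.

Q' = 7850 kW/m

Q' = 2πk·ΔT/ln(r₂/r₁) = 2π × 361 × 349.6 / ln(0.101/0.0913) = 7.85×10^6 W/m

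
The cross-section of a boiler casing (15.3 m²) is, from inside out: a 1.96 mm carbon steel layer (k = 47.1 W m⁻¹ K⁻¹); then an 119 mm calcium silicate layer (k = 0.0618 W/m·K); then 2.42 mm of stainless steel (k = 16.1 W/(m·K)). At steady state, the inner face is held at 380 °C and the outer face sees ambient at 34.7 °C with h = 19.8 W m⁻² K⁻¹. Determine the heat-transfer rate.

Q = 2.67 kW

Series thermal resistances, inner to outer:
  R_carbon steel = L/(kA) = 0.00196/(47.1·15.3) = 2.720×10^-6 K/W
  R_calcium silicate = L/(kA) = 0.119/(0.0618·15.3) = 0.1259 K/W
  R_stainless steel = L/(kA) = 0.00242/(16.1·15.3) = 9.824×10^-6 K/W
  R_conv,out = 1/(hA) = 1/(19.8·15.3) = 0.003301 K/W
ΣR = 2.720×10^-6 + 0.1259 + 9.824×10^-6 + 0.003301 = 0.1292 K/W
Q = ΔT/ΣR = (380 °C − 34.7 °C)/0.1292 = 2670 W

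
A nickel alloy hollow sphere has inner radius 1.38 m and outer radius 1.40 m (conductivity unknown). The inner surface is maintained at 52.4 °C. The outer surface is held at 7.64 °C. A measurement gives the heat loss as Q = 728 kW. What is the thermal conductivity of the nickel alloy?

k = 13.4 W/m·K

ΣR = ΔT/Q = |52.4 − 7.64|/7.28×10^5 = 6.148×10^-5 K/W
(1/r₁−1/r₂)/(4πk) = 6.148×10^-5 ⇒ k = 0.01035/(4π·6.148×10^-5) = 13.4 W/m·K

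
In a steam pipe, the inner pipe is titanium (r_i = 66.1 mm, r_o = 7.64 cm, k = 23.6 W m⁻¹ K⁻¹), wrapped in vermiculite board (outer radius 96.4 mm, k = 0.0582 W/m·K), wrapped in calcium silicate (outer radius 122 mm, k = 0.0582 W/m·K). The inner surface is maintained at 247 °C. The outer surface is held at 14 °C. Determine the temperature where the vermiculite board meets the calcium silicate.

T = 131 °C

Treat each layer as a resistance in series:
  R'_titanium = ln(0.0764/0.0661)/(2πk) = 0.1448/(2π·23.6) = 9.766×10^-4 m·K/W
  R'_vermiculite board = ln(0.0964/0.0764)/(2πk) = 0.2325/(2π·0.0582) = 0.6359 m·K/W
  R'_calcium silicate = ln(0.122/0.0964)/(2πk) = 0.2355/(2π·0.0582) = 0.6440 m·K/W
ΣR = 9.766×10^-4 + 0.6359 + 0.6440 = 1.281 m·K/W
Q' = ΔT/ΣR = (247 °C − 14 °C)/1.281 = 181.9 W/m
From the inner boundary to the vermiculite board/calcium silicate interface, ΣR_partial = 0.6369 m·K/W.
T_interface = T_in − Q'·ΣR_partial = 247 °C − (181.9)(0.6369) = 131 °C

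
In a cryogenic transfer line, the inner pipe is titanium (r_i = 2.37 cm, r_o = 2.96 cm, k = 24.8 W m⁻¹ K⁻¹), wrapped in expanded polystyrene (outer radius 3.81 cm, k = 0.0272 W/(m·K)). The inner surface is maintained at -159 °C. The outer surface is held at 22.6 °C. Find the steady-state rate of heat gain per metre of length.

Q' = 123 W/m

Series thermal resistances, inner to outer:
  R'_titanium = ln(0.0296/0.0237)/(2πk) = 0.2223/(2π·24.8) = 0.001427 m·K/W
  R'_expanded polystyrene = ln(0.0381/0.0296)/(2πk) = 0.2524/(2π·0.0272) = 1.477 m·K/W
ΣR = 0.001427 + 1.477 = 1.478 m·K/W
Q' = ΔT/ΣR = (-159 °C − 22.6 °C)/1.478 = -123 W/m
(Negative Q' ⇒ heat flows inward; heat gain = 123 W/m.)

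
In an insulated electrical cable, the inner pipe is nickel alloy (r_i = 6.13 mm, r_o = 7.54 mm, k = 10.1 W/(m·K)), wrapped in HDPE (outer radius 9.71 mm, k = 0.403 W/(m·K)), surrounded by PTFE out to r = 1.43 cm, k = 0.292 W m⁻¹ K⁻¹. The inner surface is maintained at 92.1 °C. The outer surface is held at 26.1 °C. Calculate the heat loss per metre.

Q' = 210 W/m

Treat each layer as a resistance in series:
  R'_nickel alloy = ln(0.00754/0.00613)/(2πk) = 0.2070/(2π·10.1) = 0.003262 m·K/W
  R'_HDPE = ln(0.00971/0.00754)/(2πk) = 0.2529/(2π·0.403) = 0.09989 m·K/W
  R'_PTFE = ln(0.0143/0.00971)/(2πk) = 0.3871/(2π·0.292) = 0.2110 m·K/W
ΣR = 0.003262 + 0.09989 + 0.2110 = 0.3142 m·K/W
Q' = ΔT/ΣR = (92.1 °C − 26.1 °C)/0.3142 = 210 W/m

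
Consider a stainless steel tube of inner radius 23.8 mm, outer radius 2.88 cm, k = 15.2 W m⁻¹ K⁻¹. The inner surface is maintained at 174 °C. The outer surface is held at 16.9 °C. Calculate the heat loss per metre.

Q' = 2πk·ΔT/ln(r₂/r₁) = 2π × 15.2 × 157.1 / ln(0.0288/0.0238) = 78700 W/m

Q' = 78.7 kW/m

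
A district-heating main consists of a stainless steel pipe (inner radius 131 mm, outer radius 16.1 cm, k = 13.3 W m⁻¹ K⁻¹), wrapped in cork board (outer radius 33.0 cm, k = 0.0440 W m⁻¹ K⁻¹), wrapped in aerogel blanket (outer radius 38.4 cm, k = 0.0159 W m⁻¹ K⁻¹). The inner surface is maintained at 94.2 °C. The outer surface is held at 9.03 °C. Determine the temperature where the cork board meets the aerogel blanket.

Series thermal resistances, inner to outer:
  R'_stainless steel = ln(0.161/0.131)/(2πk) = 0.2062/(2π·13.3) = 0.002468 m·K/W
  R'_cork board = ln(0.330/0.161)/(2πk) = 0.7177/(2π·0.0440) = 2.596 m·K/W
  R'_aerogel blanket = ln(0.384/0.330)/(2πk) = 0.1515/(2π·0.0159) = 1.517 m·K/W
ΣR = 0.002468 + 2.596 + 1.517 = 4.115 m·K/W
Q' = ΔT/ΣR = (94.2 °C − 9.03 °C)/4.115 = 20.70 W/m
From the inner boundary to the cork board/aerogel blanket interface, ΣR_partial = 2.598 m·K/W.
T_interface = T_in − Q'·ΣR_partial = 94.2 °C − (20.70)(2.598) = 40.4 °C

T = 40.4 °C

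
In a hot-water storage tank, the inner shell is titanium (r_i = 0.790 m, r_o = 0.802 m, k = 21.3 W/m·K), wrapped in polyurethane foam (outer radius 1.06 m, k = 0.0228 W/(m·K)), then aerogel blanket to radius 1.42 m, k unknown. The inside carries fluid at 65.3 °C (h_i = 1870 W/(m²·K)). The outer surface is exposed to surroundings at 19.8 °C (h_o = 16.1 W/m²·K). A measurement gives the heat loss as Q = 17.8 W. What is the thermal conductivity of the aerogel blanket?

ΣR = ΔT/Q = |65.3 − 19.8|/17.8 = 2.556 K/W
Known resistances:
  R_conv,in = 1/(4πr²h) = 1/(4π·0.790²·1870) = 6.819×10^-5 K/W
  R_titanium = (1/0.790 − 1/0.802)/(4πk) = 0.01894/(4π·21.3) = 7.076×10^-5 K/W
  R_polyurethane foam = (1/0.802 − 1/1.06)/(4πk) = 0.3035/(4π·0.0228) = 1.059 K/W
  R_conv,out = 1/(4πr²h) = 1/(4π·1.42²·16.1) = 0.002451 K/W
R_aerogel blanket = ΣR − ΣR_known = 2.556 − 1.062 = 1.494 K/W
(1/r₁−1/r₂)/(4πk) = 1.494 ⇒ k = 0.2392/(4π·1.494) = 0.0127 W/m·K

k = 0.0127 W/m·K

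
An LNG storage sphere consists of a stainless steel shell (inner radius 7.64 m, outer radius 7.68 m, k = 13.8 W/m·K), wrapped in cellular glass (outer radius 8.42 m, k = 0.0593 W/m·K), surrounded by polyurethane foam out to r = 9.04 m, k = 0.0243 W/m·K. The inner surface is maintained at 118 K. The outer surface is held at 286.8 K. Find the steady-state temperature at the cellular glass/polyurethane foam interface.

T = 179.7 K

Series thermal resistances, inner to outer:
  R_stainless steel = (1/7.64 − 1/7.68)/(4πk) = 6.817×10^-4/(4π·13.8) = 3.931×10^-6 K/W
  R_cellular glass = (1/7.68 − 1/8.42)/(4πk) = 0.01144/(4π·0.0593) = 0.01536 K/W
  R_polyurethane foam = (1/8.42 − 1/9.04)/(4πk) = 0.008145/(4π·0.0243) = 0.02667 K/W
ΣR = 3.931×10^-6 + 0.01536 + 0.02667 = 0.04203 K/W
Q = ΔT/ΣR = (118 K − 286.8 K)/0.04203 = -4016 W
From the inner boundary to the cellular glass/polyurethane foam interface, ΣR_partial = 0.01536 K/W.
T_interface = T_in − Q·ΣR_partial = 118 K − (-4016)(0.01536) = 179.7 K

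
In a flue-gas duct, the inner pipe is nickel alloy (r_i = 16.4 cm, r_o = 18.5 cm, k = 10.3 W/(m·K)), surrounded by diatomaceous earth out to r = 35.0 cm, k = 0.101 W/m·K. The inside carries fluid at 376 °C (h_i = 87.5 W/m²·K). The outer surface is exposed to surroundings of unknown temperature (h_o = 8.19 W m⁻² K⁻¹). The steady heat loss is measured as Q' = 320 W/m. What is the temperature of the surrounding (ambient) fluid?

Series resistances:
  R'_conv,in = 1/(2πr h) = 1/(2π·0.164·87.5) = 0.01109 m·K/W
  R'_nickel alloy = ln(0.185/0.164)/(2πk) = 0.1205/(2π·10.3) = 0.001862 m·K/W
  R'_diatomaceous earth = ln(0.350/0.185)/(2πk) = 0.6376/(2π·0.101) = 1.005 m·K/W
  R'_conv,out = 1/(2πr h) = 1/(2π·0.350·8.19) = 0.05552 m·K/W
ΣR = 1.073 m·K/W
ΔT = Q'·ΣR = 320 × 1.073 = 343.4 K
Heat flows outward, so T_out = T_in − ΔT = 376 − 343.4 = 32.6 °C

T_out = 32.6 °C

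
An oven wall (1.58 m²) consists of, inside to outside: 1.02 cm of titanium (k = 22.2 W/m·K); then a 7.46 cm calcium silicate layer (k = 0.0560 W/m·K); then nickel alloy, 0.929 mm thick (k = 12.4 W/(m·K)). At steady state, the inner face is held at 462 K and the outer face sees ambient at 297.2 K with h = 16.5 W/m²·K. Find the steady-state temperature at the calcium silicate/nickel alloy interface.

Resistance network (inner→outer):
  R_titanium = L/(kA) = 0.0102/(22.2·1.58) = 2.908×10^-4 K/W
  R_calcium silicate = L/(kA) = 0.0746/(0.0560·1.58) = 0.8431 K/W
  R_nickel alloy = L/(kA) = 9.29×10^-4/(12.4·1.58) = 4.742×10^-5 K/W
  R_conv,out = 1/(hA) = 1/(16.5·1.58) = 0.03836 K/W
ΣR = 2.908×10^-4 + 0.8431 + 4.742×10^-5 + 0.03836 = 0.8818 K/W
Q = ΔT/ΣR = (462 K − 297.2 K)/0.8818 = 186.9 W
From the inner boundary to the calcium silicate/nickel alloy interface, ΣR_partial = 0.8434 K/W.
T_interface = T_in − Q·ΣR_partial = 462 K − (186.9)(0.8434) = 304.4 K

T = 304.4 K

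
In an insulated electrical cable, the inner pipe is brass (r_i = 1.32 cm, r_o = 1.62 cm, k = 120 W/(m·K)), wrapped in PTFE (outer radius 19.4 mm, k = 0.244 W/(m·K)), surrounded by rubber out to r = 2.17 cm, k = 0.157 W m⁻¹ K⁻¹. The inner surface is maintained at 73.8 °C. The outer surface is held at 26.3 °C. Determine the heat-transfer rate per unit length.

Q' = 205 W/m

Series thermal resistances, inner to outer:
  R'_brass = ln(0.0162/0.0132)/(2πk) = 0.2048/(2π·120) = 2.716×10^-4 m·K/W
  R'_PTFE = ln(0.0194/0.0162)/(2πk) = 0.1803/(2π·0.244) = 0.1176 m·K/W
  R'_rubber = ln(0.0217/0.0194)/(2πk) = 0.1120/(2π·0.157) = 0.1136 m·K/W
ΣR = 2.716×10^-4 + 0.1176 + 0.1136 = 0.2315 m·K/W
Q' = ΔT/ΣR = (73.8 °C − 26.3 °C)/0.2315 = 205 W/m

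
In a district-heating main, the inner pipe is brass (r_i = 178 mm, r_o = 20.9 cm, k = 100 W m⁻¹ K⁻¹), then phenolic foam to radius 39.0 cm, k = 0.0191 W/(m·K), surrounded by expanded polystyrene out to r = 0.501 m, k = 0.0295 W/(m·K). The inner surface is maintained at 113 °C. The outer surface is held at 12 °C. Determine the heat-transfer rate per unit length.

Treat each layer as a resistance in series:
  R'_brass = ln(0.209/0.178)/(2πk) = 0.1606/(2π·100) = 2.555×10^-4 m·K/W
  R'_phenolic foam = ln(0.390/0.209)/(2πk) = 0.6238/(2π·0.0191) = 5.198 m·K/W
  R'_expanded polystyrene = ln(0.501/0.390)/(2πk) = 0.2505/(2π·0.0295) = 1.351 m·K/W
ΣR = 2.555×10^-4 + 5.198 + 1.351 = 6.549 m·K/W
Q' = ΔT/ΣR = (113 °C − 12 °C)/6.549 = 15.4 W/m

Q' = 15.4 W/m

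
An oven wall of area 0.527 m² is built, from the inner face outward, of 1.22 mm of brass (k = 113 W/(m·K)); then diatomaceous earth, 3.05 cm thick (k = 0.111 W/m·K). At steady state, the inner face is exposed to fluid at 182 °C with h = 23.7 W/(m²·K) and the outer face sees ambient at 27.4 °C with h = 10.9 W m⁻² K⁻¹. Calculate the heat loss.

Q = 199 W

Series thermal resistances, inner to outer:
  R_conv,in = 1/(hA) = 1/(23.7·0.527) = 0.08006 K/W
  R_brass = L/(kA) = 0.00122/(113·0.527) = 2.049×10^-5 K/W
  R_diatomaceous earth = L/(kA) = 0.0305/(0.111·0.527) = 0.5214 K/W
  R_conv,out = 1/(hA) = 1/(10.9·0.527) = 0.1741 K/W
ΣR = 0.08006 + 2.049×10^-5 + 0.5214 + 0.1741 = 0.7756 K/W
Q = ΔT/ΣR = (182 °C − 27.4 °C)/0.7756 = 199 W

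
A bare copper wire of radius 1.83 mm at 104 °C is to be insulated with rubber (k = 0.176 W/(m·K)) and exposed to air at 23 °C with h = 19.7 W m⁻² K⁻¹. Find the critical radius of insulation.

For a cylinder, r_cr = k_ins/h = 0.176/19.7 = 0.00893 m = 0.893 cm

r_cr = 0.893 cm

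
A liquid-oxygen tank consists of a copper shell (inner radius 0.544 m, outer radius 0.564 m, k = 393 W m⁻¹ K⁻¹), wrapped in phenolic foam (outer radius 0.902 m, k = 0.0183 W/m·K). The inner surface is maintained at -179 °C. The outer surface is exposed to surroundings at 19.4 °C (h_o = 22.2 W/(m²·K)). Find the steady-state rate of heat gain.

Q = 68.6 W

Series thermal resistances, inner to outer:
  R_copper = (1/0.544 − 1/0.564)/(4πk) = 0.06519/(4π·393) = 1.320×10^-5 K/W
  R_phenolic foam = (1/0.564 − 1/0.902)/(4πk) = 0.6644/(4π·0.0183) = 2.889 K/W
  R_conv,out = 1/(4πr²h) = 1/(4π·0.902²·22.2) = 0.004406 K/W
ΣR = 1.320×10^-5 + 2.889 + 0.004406 = 2.893 K/W
Q = ΔT/ΣR = (-179 °C − 19.4 °C)/2.893 = -68.6 W
(Negative Q ⇒ heat flows inward; heat gain = 68.6 W.)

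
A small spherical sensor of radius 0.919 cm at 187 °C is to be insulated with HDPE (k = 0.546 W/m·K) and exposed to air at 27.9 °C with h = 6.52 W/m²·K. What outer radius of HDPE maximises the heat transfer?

For a sphere, r_cr = 2k_ins/h = 2·0.546/6.52 = 0.167 m = 16.7 cm

r_cr = 16.7 cm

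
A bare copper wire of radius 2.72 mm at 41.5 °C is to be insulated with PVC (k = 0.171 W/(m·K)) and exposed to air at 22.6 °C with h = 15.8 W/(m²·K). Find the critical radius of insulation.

r_cr = 1.08 cm

For a cylinder, r_cr = k_ins/h = 0.171/15.8 = 0.0108 m = 1.08 cm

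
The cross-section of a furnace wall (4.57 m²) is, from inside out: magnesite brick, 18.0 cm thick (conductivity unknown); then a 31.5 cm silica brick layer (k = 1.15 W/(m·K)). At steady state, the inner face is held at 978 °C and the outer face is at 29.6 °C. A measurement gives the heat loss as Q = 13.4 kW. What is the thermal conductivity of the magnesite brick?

k = 3.63 W/m·K

ΣR = ΔT/Q = |978 − 29.6|/13400 = 0.07078 K/W
Known resistances:
  R_silica brick = L/(kA) = 0.315/(1.15·4.57) = 0.05994 K/W
R_magnesite brick = ΣR − ΣR_known = 0.07078 − 0.05994 = 0.01084 K/W
L/(kA) = 0.01084 ⇒ k = 0.180/(0.01084·4.57) = 3.63 W/m·K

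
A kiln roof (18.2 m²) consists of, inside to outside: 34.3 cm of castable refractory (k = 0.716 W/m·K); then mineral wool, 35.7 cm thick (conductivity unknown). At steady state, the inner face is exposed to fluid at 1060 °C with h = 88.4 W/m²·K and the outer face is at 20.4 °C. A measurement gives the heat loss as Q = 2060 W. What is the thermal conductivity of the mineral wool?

ΣR = ΔT/Q = |1060 − 20.4|/2060 = 0.5047 K/W
Known resistances:
  R_conv,in = 1/(hA) = 1/(88.4·18.2) = 6.216×10^-4 K/W
  R_castable refractory = L/(kA) = 0.343/(0.716·18.2) = 0.02632 K/W
R_mineral wool = ΣR − ΣR_known = 0.5047 − 0.02694 = 0.4778 K/W
L/(kA) = 0.4778 ⇒ k = 0.357/(0.4778·18.2) = 0.0411 W/m·K

k = 0.0411 W/m·K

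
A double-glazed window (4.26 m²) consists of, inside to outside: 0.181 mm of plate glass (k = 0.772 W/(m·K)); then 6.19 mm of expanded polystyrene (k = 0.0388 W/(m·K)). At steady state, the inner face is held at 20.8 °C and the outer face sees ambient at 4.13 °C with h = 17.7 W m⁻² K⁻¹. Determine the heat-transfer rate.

Treat each layer as a resistance in series:
  R_plate glass = L/(kA) = 1.81×10^-4/(0.772·4.26) = 5.504×10^-5 K/W
  R_expanded polystyrene = L/(kA) = 0.00619/(0.0388·4.26) = 0.03745 K/W
  R_conv,out = 1/(hA) = 1/(17.7·4.26) = 0.01326 K/W
ΣR = 5.504×10^-5 + 0.03745 + 0.01326 = 0.05077 K/W
Q = ΔT/ΣR = (20.8 °C − 4.13 °C)/0.05077 = 328 W

Q = 328 W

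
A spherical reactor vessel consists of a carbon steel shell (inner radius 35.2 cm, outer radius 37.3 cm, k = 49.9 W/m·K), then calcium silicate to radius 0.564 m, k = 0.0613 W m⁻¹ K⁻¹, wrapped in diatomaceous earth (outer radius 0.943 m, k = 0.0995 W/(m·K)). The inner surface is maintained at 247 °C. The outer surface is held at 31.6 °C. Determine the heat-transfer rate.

Q = 123 W

Series thermal resistances, inner to outer:
  R_carbon steel = (1/0.352 − 1/0.373)/(4πk) = 0.1599/(4π·49.9) = 2.551×10^-4 K/W
  R_calcium silicate = (1/0.373 − 1/0.564)/(4πk) = 0.9079/(4π·0.0613) = 1.179 K/W
  R_diatomaceous earth = (1/0.564 − 1/0.943)/(4πk) = 0.7126/(4π·0.0995) = 0.5699 K/W
ΣR = 2.551×10^-4 + 1.179 + 0.5699 = 1.749 K/W
Q = ΔT/ΣR = (247 °C − 31.6 °C)/1.749 = 123 W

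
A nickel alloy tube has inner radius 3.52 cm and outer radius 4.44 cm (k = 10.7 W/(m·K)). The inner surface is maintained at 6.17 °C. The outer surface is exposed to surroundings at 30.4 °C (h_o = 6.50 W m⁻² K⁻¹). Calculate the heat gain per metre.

Q' = 43.7 W/m

Resistance network (inner→outer):
  R'_nickel alloy = ln(0.0444/0.0352)/(2πk) = 0.2322/(2π·10.7) = 0.003454 m·K/W
  R'_conv,out = 1/(2πr h) = 1/(2π·0.0444·6.50) = 0.5515 m·K/W
ΣR = 0.003454 + 0.5515 = 0.5550 m·K/W
Q' = ΔT/ΣR = (6.17 °C − 30.4 °C)/0.5550 = -43.7 W/m
(Negative Q' ⇒ heat flows inward; heat gain = 43.7 W/m.)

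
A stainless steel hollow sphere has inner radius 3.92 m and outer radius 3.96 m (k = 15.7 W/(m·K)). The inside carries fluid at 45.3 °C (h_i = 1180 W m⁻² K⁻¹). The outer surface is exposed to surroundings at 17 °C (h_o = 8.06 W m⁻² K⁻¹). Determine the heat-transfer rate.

Resistance network (inner→outer):
  R_conv,in = 1/(4πr²h) = 1/(4π·3.92²·1180) = 4.389×10^-6 K/W
  R_stainless steel = (1/3.92 − 1/3.96)/(4πk) = 0.002577/(4π·15.7) = 1.306×10^-5 K/W
  R_conv,out = 1/(4πr²h) = 1/(4π·3.96²·8.06) = 6.296×10^-4 K/W
ΣR = 4.389×10^-6 + 1.306×10^-5 + 6.296×10^-4 = 6.470×10^-4 K/W
Q = ΔT/ΣR = (45.3 °C − 17 °C)/6.470×10^-4 = 43700 W

Q = 43700 W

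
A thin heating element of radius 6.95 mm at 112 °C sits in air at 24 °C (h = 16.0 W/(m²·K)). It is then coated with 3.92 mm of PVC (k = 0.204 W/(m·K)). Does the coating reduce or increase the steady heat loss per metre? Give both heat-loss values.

increases: 61.5 → 69.6 W/m

Critical radius for a cylinder: r_cr = k/h = 0.0127 m = 1.27 cm.
Outer radius after coating: r₂ = 0.00695 + 0.00392 = 0.01087 m.
Since r₁ < r_cr and r₂ ≤ r_cr, the coating moves toward the maximum at r_cr — heat loss rises.
Bare: R = 1/(2πr₁h) = 1.431 m·K/W; Q = 88/1.431 = 61.5 W/m.
Coated: R = R_cond + R_conv = 1.264 m·K/W; Q = 88/1.264 = 69.6 W/m.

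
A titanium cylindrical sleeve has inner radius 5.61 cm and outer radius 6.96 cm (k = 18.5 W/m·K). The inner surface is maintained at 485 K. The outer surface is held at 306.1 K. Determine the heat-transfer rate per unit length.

Q' = 2πk·ΔT/ln(r₂/r₁) = 2π × 18.5 × 178.9 / ln(0.0696/0.0561) = 96400 W/m

Q' = 96.4 kW/m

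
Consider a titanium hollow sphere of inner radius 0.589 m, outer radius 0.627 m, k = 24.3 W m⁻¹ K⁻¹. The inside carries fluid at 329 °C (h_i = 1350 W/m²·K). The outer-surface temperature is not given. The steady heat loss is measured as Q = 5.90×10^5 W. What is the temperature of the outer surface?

T_out = 29.9 °C

Sum the resistances:
  R_conv,in = 1/(4πr²h) = 1/(4π·0.589²·1350) = 1.699×10^-4 K/W
  R_titanium = (1/0.589 − 1/0.627)/(4πk) = 0.1029/(4π·24.3) = 3.370×10^-4 K/W
ΣR = 5.069×10^-4 K/W
ΔT = Q·ΣR = 5.90×10^5 × 5.069×10^-4 = 299.1 K
Heat flows outward, so T_out = T_in − ΔT = 329 − 299.1 = 29.9 °C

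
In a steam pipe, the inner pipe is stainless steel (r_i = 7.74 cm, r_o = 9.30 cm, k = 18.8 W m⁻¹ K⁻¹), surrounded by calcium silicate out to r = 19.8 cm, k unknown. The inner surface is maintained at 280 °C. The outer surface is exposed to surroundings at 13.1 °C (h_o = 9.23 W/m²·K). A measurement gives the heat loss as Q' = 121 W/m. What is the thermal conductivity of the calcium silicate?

k = 0.0568 W/m·K

ΣR = ΔT/Q' = |280 − 13.1|/121 = 2.206 m·K/W
Known resistances:
  R'_stainless steel = ln(0.0930/0.0774)/(2πk) = 0.1836/(2π·18.8) = 0.001554 m·K/W
  R'_conv,out = 1/(2πr h) = 1/(2π·0.198·9.23) = 0.08709 m·K/W
R_calcium silicate = ΣR − ΣR_known = 2.206 − 0.08864 = 2.117 m·K/W
ln(r₂/r₁)/(2πk) = 2.117 ⇒ k = 0.7557/(2π·2.117) = 0.0568 W/m·K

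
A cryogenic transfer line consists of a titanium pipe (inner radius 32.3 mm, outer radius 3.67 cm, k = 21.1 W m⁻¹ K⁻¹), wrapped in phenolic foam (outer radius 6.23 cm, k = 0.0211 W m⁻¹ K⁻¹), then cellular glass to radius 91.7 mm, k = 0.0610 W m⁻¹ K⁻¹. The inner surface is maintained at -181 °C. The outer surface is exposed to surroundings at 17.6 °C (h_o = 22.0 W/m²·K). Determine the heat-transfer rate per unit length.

Resistance network (inner→outer):
  R'_titanium = ln(0.0367/0.0323)/(2πk) = 0.1277/(2π·21.1) = 9.633×10^-4 m·K/W
  R'_phenolic foam = ln(0.0623/0.0367)/(2πk) = 0.5292/(2π·0.0211) = 3.992 m·K/W
  R'_cellular glass = ln(0.0917/0.0623)/(2πk) = 0.3866/(2π·0.0610) = 1.009 m·K/W
  R'_conv,out = 1/(2πr h) = 1/(2π·0.0917·22.0) = 0.07889 m·K/W
ΣR = 9.633×10^-4 + 3.992 + 1.009 + 0.07889 = 5.081 m·K/W
Q' = ΔT/ΣR = (-181 °C − 17.6 °C)/5.081 = -39.1 W/m
(Negative Q' ⇒ heat flows inward; heat gain = 39.1 W/m.)

Q' = 39.1 W/m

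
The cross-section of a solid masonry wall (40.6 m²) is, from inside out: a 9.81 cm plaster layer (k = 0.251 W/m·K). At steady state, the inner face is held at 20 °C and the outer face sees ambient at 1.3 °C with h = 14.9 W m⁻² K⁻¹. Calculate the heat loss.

Treat each layer as a resistance in series:
  R_plaster = L/(kA) = 0.0981/(0.251·40.6) = 0.009627 K/W
  R_conv,out = 1/(hA) = 1/(14.9·40.6) = 0.001653 K/W
ΣR = 0.009627 + 0.001653 = 0.01128 K/W
Q = ΔT/ΣR = (20 °C − 1.3 °C)/0.01128 = 1660 W

Q = 1660 W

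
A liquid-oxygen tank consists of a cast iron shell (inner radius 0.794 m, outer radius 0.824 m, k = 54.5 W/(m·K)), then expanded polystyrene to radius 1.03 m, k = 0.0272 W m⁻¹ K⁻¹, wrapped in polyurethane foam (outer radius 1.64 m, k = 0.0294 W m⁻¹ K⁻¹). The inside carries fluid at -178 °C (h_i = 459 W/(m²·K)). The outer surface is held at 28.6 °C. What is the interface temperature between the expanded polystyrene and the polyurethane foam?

T = -91.0 °C

Treat each layer as a resistance in series:
  R_conv,in = 1/(4πr²h) = 1/(4π·0.794²·459) = 2.750×10^-4 K/W
  R_cast iron = (1/0.794 − 1/0.824)/(4πk) = 0.04585/(4π·54.5) = 6.695×10^-5 K/W
  R_expanded polystyrene = (1/0.824 − 1/1.03)/(4πk) = 0.2427/(4π·0.0272) = 0.7101 K/W
  R_polyurethane foam = (1/1.03 − 1/1.64)/(4πk) = 0.3611/(4π·0.0294) = 0.9774 K/W
ΣR = 2.750×10^-4 + 6.695×10^-5 + 0.7101 + 0.9774 = 1.688 K/W
Q = ΔT/ΣR = (-178 °C − 28.6 °C)/1.688 = -122.4 W
From the inner boundary to the expanded polystyrene/polyurethane foam interface, ΣR_partial = 0.7104 K/W.
T_interface = T_in − Q·ΣR_partial = -178 °C − (-122.4)(0.7104) = -91.0 °C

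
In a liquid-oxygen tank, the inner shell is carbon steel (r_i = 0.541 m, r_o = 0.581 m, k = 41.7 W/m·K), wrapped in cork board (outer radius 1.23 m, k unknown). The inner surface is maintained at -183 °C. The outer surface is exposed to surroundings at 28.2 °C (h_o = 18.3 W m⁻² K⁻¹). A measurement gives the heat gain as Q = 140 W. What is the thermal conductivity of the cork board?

k = 0.0480 W/m·K

ΣR = ΔT/Q = |-183 − 28.2|/140 = 1.509 K/W
Known resistances:
  R_carbon steel = (1/0.541 − 1/0.581)/(4πk) = 0.1273/(4π·41.7) = 2.429×10^-4 K/W
  R_conv,out = 1/(4πr²h) = 1/(4π·1.23²·18.3) = 0.002874 K/W
R_cork board = ΣR − ΣR_known = 1.509 − 0.003117 = 1.506 K/W
(1/r₁−1/r₂)/(4πk) = 1.506 ⇒ k = 0.9082/(4π·1.506) = 0.0480 W/m·K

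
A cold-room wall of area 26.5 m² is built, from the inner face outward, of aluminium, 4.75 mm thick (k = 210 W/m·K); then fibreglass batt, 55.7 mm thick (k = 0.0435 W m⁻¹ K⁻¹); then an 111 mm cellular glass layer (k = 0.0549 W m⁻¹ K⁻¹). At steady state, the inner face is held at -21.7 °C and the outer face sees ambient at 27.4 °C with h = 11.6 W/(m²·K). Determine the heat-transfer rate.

Resistance network (inner→outer):
  R_aluminium = L/(kA) = 0.00475/(210·26.5) = 8.535×10^-7 K/W
  R_fibreglass batt = L/(kA) = 0.0557/(0.0435·26.5) = 0.04832 K/W
  R_cellular glass = L/(kA) = 0.111/(0.0549·26.5) = 0.07630 K/W
  R_conv,out = 1/(hA) = 1/(11.6·26.5) = 0.003253 K/W
ΣR = 8.535×10^-7 + 0.04832 + 0.07630 + 0.003253 = 0.1279 K/W
Q = ΔT/ΣR = (-21.7 °C − 27.4 °C)/0.1279 = -384 W
(Negative Q ⇒ heat flows inward; heat gain = 384 W.)

Q = 384 W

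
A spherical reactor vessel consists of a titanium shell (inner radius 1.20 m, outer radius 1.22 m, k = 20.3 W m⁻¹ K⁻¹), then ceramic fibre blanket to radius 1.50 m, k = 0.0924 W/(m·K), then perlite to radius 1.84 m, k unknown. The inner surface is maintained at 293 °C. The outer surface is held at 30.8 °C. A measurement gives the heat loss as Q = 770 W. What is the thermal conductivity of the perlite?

ΣR = ΔT/Q = |293 − 30.8|/770 = 0.3405 K/W
Known resistances:
  R_titanium = (1/1.20 − 1/1.22)/(4πk) = 0.01366/(4π·20.3) = 5.355×10^-5 K/W
  R_ceramic fibre blanket = (1/1.22 − 1/1.50)/(4πk) = 0.1530/(4π·0.0924) = 0.1318 K/W
R_perlite = ΣR − ΣR_known = 0.3405 − 0.1319 = 0.2086 K/W
(1/r₁−1/r₂)/(4πk) = 0.2086 ⇒ k = 0.1232/(4π·0.2086) = 0.0470 W/m·K

k = 0.0470 W/m·K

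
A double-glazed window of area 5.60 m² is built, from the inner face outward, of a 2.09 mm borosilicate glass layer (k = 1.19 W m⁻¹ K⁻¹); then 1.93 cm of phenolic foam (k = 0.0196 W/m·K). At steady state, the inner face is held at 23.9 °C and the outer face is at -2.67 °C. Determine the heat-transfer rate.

Q = 151 W

Series thermal resistances, inner to outer:
  R_borosilicate glass = L/(kA) = 0.00209/(1.19·5.60) = 3.136×10^-4 K/W
  R_phenolic foam = L/(kA) = 0.0193/(0.0196·5.60) = 0.1758 K/W
ΣR = 3.136×10^-4 + 0.1758 = 0.1761 K/W
Q = ΔT/ΣR = (23.9 °C − -2.67 °C)/0.1761 = 151 W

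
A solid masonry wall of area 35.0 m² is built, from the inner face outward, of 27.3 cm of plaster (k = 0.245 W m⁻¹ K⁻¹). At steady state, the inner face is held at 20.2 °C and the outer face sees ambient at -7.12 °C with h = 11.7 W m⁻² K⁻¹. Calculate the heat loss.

Resistance network (inner→outer):
  R_plaster = L/(kA) = 0.273/(0.245·35.0) = 0.03184 K/W
  R_conv,out = 1/(hA) = 1/(11.7·35.0) = 0.002442 K/W
ΣR = 0.03184 + 0.002442 = 0.03428 K/W
Q = ΔT/ΣR = (20.2 °C − -7.12 °C)/0.03428 = 797 W

Q = 797 W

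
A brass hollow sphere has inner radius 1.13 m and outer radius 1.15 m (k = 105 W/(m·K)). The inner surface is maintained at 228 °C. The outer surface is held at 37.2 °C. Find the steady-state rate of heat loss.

Q = 1.64×10^7 W

Q = 4πk·ΔT/(1/r₁ − 1/r₂) = 4π × 105 × 190.8 / (1/1.13 − 1/1.15) = 1.64×10^7 W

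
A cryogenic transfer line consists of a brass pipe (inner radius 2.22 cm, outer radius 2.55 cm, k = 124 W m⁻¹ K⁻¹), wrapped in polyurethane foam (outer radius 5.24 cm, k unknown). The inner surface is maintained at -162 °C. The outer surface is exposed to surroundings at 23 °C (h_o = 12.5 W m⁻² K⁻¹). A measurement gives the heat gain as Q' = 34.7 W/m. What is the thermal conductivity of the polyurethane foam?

k = 0.0225 W/m·K

ΣR = ΔT/Q' = |-162 − 23|/34.7 = 5.331 m·K/W
Known resistances:
  R'_brass = ln(0.0255/0.0222)/(2πk) = 0.1386/(2π·124) = 1.779×10^-4 m·K/W
  R'_conv,out = 1/(2πr h) = 1/(2π·0.0524·12.5) = 0.2430 m·K/W
R_polyurethane foam = ΣR − ΣR_known = 5.331 − 0.2432 = 5.088 m·K/W
ln(r₂/r₁)/(2πk) = 5.088 ⇒ k = 0.7202/(2π·5.088) = 0.0225 W/m·K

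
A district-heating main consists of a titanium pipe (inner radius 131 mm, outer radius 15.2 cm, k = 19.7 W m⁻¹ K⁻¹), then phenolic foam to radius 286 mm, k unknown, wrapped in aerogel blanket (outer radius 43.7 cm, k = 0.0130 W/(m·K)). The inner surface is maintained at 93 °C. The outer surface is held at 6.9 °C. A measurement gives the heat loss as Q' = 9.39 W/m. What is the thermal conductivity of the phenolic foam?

ΣR = ΔT/Q' = |93 − 6.9|/9.39 = 9.169 m·K/W
Known resistances:
  R'_titanium = ln(0.152/0.131)/(2πk) = 0.1487/(2π·19.7) = 0.001201 m·K/W
  R'_aerogel blanket = ln(0.437/0.286)/(2πk) = 0.4239/(2π·0.0130) = 5.190 m·K/W
R_phenolic foam = ΣR − ΣR_known = 9.169 − 5.191 = 3.978 m·K/W
ln(r₂/r₁)/(2πk) = 3.978 ⇒ k = 0.6321/(2π·3.978) = 0.0253 W/m·K

k = 0.0253 W/m·K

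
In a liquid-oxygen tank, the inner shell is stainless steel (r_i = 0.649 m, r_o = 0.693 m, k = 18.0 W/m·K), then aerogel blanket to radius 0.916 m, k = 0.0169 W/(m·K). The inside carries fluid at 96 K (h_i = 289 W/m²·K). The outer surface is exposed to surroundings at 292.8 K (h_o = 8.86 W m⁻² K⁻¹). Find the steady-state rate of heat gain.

Q = 118 W

Treat each layer as a resistance in series:
  R_conv,in = 1/(4πr²h) = 1/(4π·0.649²·289) = 6.537×10^-4 K/W
  R_stainless steel = (1/0.649 − 1/0.693)/(4πk) = 0.09783/(4π·18.0) = 4.325×10^-4 K/W
  R_aerogel blanket = (1/0.693 − 1/0.916)/(4πk) = 0.3513/(4π·0.0169) = 1.654 K/W
  R_conv,out = 1/(4πr²h) = 1/(4π·0.916²·8.86) = 0.01070 K/W
ΣR = 6.537×10^-4 + 4.325×10^-4 + 1.654 + 0.01070 = 1.666 K/W
Q = ΔT/ΣR = (96 K − 292.8 K)/1.666 = -118 W
(Negative Q ⇒ heat flows inward; heat gain = 118 W.)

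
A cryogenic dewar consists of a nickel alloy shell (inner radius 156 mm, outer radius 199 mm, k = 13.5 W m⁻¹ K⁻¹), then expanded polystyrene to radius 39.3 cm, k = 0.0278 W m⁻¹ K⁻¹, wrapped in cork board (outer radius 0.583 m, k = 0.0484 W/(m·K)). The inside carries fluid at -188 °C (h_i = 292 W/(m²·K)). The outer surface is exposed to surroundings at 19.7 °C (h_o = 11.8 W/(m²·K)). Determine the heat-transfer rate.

Q = 24.4 W

Series thermal resistances, inner to outer:
  R_conv,in = 1/(4πr²h) = 1/(4π·0.156²·292) = 0.01120 K/W
  R_nickel alloy = (1/0.156 − 1/0.199)/(4πk) = 1.385/(4π·13.5) = 0.008165 K/W
  R_expanded polystyrene = (1/0.199 − 1/0.393)/(4πk) = 2.481/(4π·0.0278) = 7.101 K/W
  R_cork board = (1/0.393 − 1/0.583)/(4πk) = 0.8293/(4π·0.0484) = 1.363 K/W
  R_conv,out = 1/(4πr²h) = 1/(4π·0.583²·11.8) = 0.01984 K/W
ΣR = 0.01120 + 0.008165 + 7.101 + 1.363 + 0.01984 = 8.503 K/W
Q = ΔT/ΣR = (-188 °C − 19.7 °C)/8.503 = -24.4 W
(Negative Q ⇒ heat flows inward; heat gain = 24.4 W.)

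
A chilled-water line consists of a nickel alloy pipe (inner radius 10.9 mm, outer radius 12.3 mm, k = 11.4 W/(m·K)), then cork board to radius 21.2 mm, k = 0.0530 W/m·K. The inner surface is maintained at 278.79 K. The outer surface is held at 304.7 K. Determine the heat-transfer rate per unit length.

Treat each layer as a resistance in series:
  R'_nickel alloy = ln(0.0123/0.0109)/(2πk) = 0.1208/(2π·11.4) = 0.001687 m·K/W
  R'_cork board = ln(0.0212/0.0123)/(2πk) = 0.5444/(2π·0.0530) = 1.635 m·K/W
ΣR = 0.001687 + 1.635 = 1.637 m·K/W
Q' = ΔT/ΣR = (278.79 K − 304.7 K)/1.637 = -15.8 W/m
(Negative Q' ⇒ heat flows inward; heat gain = 15.8 W/m.)

Q' = 15.8 W/m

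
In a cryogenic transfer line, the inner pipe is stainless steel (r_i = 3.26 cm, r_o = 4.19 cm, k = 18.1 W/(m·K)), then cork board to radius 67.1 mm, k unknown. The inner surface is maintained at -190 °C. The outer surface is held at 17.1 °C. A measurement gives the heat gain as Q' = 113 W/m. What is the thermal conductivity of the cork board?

k = 0.0409 W/m·K

ΣR = ΔT/Q' = |-190 − 17.1|/113 = 1.833 m·K/W
Known resistances:
  R'_stainless steel = ln(0.0419/0.0326)/(2πk) = 0.2510/(2π·18.1) = 0.002207 m·K/W
R_cork board = ΣR − ΣR_known = 1.833 − 0.002207 = 1.831 m·K/W
ln(r₂/r₁)/(2πk) = 1.831 ⇒ k = 0.4709/(2π·1.831) = 0.0409 W/m·K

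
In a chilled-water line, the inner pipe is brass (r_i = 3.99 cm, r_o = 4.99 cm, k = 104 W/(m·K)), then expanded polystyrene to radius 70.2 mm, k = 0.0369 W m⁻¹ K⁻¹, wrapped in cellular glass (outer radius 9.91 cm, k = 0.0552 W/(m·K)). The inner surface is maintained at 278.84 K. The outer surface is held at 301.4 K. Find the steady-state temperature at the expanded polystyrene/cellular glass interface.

T = 292.3 K

Treat each layer as a resistance in series:
  R'_brass = ln(0.0499/0.0399)/(2πk) = 0.2236/(2π·104) = 3.423×10^-4 m·K/W
  R'_expanded polystyrene = ln(0.0702/0.0499)/(2πk) = 0.3413/(2π·0.0369) = 1.472 m·K/W
  R'_cellular glass = ln(0.0991/0.0702)/(2πk) = 0.3448/(2π·0.0552) = 0.9941 m·K/W
ΣR = 3.423×10^-4 + 1.472 + 0.9941 = 2.466 m·K/W
Q' = ΔT/ΣR = (278.84 K − 301.4 K)/2.466 = -9.148 W/m
From the inner boundary to the expanded polystyrene/cellular glass interface, ΣR_partial = 1.472 m·K/W.
T_interface = T_in − Q'·ΣR_partial = 278.84 K − (-9.148)(1.472) = 292.3 K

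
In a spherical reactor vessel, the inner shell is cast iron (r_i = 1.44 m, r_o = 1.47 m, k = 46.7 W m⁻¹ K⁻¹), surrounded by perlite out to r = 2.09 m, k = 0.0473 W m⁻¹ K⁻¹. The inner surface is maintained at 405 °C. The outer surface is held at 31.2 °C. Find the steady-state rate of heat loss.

Treat each layer as a resistance in series:
  R_cast iron = (1/1.44 − 1/1.47)/(4πk) = 0.01417/(4π·46.7) = 2.415×10^-5 K/W
  R_perlite = (1/1.47 − 1/2.09)/(4πk) = 0.2018/(4π·0.0473) = 0.3395 K/W
ΣR = 2.415×10^-5 + 0.3395 = 0.3395 K/W
Q = ΔT/ΣR = (405 °C − 31.2 °C)/0.3395 = 1100 W

Q = 1100 W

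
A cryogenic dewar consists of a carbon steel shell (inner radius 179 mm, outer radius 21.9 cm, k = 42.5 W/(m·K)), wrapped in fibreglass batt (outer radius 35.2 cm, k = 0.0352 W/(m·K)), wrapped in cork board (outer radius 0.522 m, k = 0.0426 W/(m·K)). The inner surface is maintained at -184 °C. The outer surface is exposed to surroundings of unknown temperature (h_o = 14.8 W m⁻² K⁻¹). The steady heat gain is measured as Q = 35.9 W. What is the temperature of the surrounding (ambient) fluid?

T_out = 18.8 °C

Series resistances:
  R_carbon steel = (1/0.179 − 1/0.219)/(4πk) = 1.020/(4π·42.5) = 0.001911 K/W
  R_fibreglass batt = (1/0.219 − 1/0.352)/(4πk) = 1.725/(4π·0.0352) = 3.900 K/W
  R_cork board = (1/0.352 − 1/0.522)/(4πk) = 0.9252/(4π·0.0426) = 1.728 K/W
  R_conv,out = 1/(4πr²h) = 1/(4π·0.522²·14.8) = 0.01973 K/W
ΣR = 5.650 K/W
ΔT = Q·ΣR = 35.9 × 5.650 = 202.8 K
Heat flows inward, so T_out = T_in + ΔT = -184 + 202.8 = 18.8 °C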